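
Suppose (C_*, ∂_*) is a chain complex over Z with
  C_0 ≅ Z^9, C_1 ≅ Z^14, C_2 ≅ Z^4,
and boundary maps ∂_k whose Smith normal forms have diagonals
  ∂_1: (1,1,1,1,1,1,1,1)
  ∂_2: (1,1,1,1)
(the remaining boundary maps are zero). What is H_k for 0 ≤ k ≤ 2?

H_0 ≅ Z,  H_1 ≅ Z^2,  H_2 = 0.

H_0: b_0 = 9 − 0 − 8 = 1; torsion from ∂_1 factors > 1: none. So H_0 ≅ Z.
H_1: b_1 = 14 − 8 − 4 = 2; torsion from ∂_2 factors > 1: none. So H_1 ≅ Z^2.
H_2: b_2 = 4 − 4 − 0 = 0; torsion from ∂_3 factors > 1: none. So H_2 ≅ 0.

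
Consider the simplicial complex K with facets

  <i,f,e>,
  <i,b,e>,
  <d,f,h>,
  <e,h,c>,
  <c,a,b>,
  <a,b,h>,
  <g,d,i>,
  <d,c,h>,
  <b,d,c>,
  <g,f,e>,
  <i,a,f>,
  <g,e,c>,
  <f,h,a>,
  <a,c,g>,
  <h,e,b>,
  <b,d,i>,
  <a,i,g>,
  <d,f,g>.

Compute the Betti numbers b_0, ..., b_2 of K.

b_0 = 1, b_1 = 1, b_2 = 0.

Order the vertices as a < b < c < d < e < f < g < h < i. Listing each simplex with vertices in this order, K has dimension 2 with simplices:

  0-simplices (9): a, b, c, d, e, f, g, h, i
  1-simplices (27): ab, ac, af, ag, ah, ai, bc, bd, be, bh, bi, cd, ce, cg, ch, df, dg, dh, di, ef, eg, eh, ei, fg, fh, fi, gi
  2-simplices (18): abc, abh, acg, afh, afi, agi, bcd, bdi, beh, bei, cdh, ceg, ceh, dfg, dfh, dgi, efg, efi

so the chain groups are C_0 ≅ Z^9, C_1 ≅ Z^27, C_2 ≅ Z^18.

Boundary ∂_1: C_1 → C_0 sends each edge [p,q] (with p < q) to q − p.
As a 9×27 matrix over Z this has rank 8, with invariant factors (1,1,1,1,1,1,1,1).

The boundary map ∂_2: C_2 → C_1 maps a triangle to the signed sum of its edges. For instance
  ∂agi = gi − ai + ag,
  ∂bcd = cd − bd + bc.
This gives a 27×18 integer matrix of rank 18; reducing to Smith normal form yields diagonal entries (1,1,1,1,1,1,1,1,1,1,1,1,1,1,1,1,1,2).

Reading off H_k = ker ∂_k / im ∂_{k+1}:

  H_0: rank C_0 − rank ∂_1 = 9 − 8 = 1, and the invariant factors of ∂_1 are all 1, so H_0 = Z.
  H_1: rank ker ∂_1 − rank ∂_2 = (27 − 8) − 18 = 1, and ∂_2 has invariant factor 2 > 1, so H_1 = Z ⊕ Z/2Z.
  H_2: rank ker ∂_2 − rank ∂_3 = (18 − 18) − 0 = 0, and there is no ∂_3, so H_2 = 0.

Hence the Betti numbers are b_0 = 1, b_1 = 1, b_2 = 0.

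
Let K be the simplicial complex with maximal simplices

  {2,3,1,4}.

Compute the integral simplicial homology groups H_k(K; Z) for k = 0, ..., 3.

Take the total order 1 < 2 < 3 < 4 on the vertex set. Then K (dimension 3) consists of the simplices:

  0-simplices (4): [1], [2], [3], [4]
  1-simplices (6): [1,2], [1,3], [1,4], [2,3], [2,4], [3,4]
  2-simplices (4): [1,2,3], [1,2,4], [1,3,4], [2,3,4]
  3-simplices (1): [1,2,3,4]

Hence C_0 ≅ Z^4, C_1 ≅ Z^6, C_2 ≅ Z^4, C_3 ≅ Z^1.

∂_1: C_1 → C_0 sends each edge [p,q] (with p < q) to q − p. For instance
  ∂[1,3] = [3] − [1].
This gives a 4×6 integer matrix of rank 3; reducing to Smith normal form yields diagonal entries (1,1,1).

The boundary map ∂_2: C_2 → C_1 maps a triangle to the signed sum of its edges. For instance
  ∂[1,3,4] = [3,4] − [1,4] + [1,3],
  ∂[2,3,4] = [3,4] − [2,4] + [2,3].
The 6×4 boundary matrix has rank 3 and Smith normal form diag(1,1,1).

Boundary ∂_3: C_3 → C_2 sends each 3-simplex σ to the alternating sum Σ_i (−1)^i (σ with its i-th vertex removed). For instance
  ∂[1,2,3,4] = [2,3,4] − [1,3,4] + [1,2,4] − [1,2,3].
As a 4×1 matrix over Z this has rank 1, with invariant factors (1).

From H_k ≅ ker(∂_k) / im(∂_{k+1}) we obtain:

  H_0: rank C_0 − rank ∂_1 = 4 − 3 = 1, and the invariant factors of ∂_1 are all 1, so H_0 ≅ Z.
  H_1: rank ker ∂_1 − rank ∂_2 = (6 − 3) − 3 = 0, and the invariant factors of ∂_2 are all 1, so H_1 ≅ 0.
  H_2: rank ker ∂_2 − rank ∂_3 = (4 − 3) − 1 = 0, and the invariant factors of ∂_3 are all 1, so H_2 ≅ 0.
  H_3: rank ker ∂_3 − rank ∂_4 = (1 − 1) − 0 = 0, and there is no ∂_4, so H_3 ≅ 0.

H_0 = Z,  H_1 = 0,  H_2 = 0,  H_3 = 0.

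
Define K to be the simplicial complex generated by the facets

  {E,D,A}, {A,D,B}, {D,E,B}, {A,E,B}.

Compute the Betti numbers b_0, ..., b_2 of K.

We work with the vertex ordering A < B < D < E. The simplices of K, each written with vertices in increasing order, are:

  0-simplices (4): A, B, D, E
  1-simplices (6): AB, AD, AE, BD, BE, DE
  2-simplices (4): ABD, ABE, ADE, BDE

Hence C_0 ≅ Z^4, C_1 ≅ Z^6, C_2 ≅ Z^4.

∂_1: C_1 → C_0 maps an edge to its endpoints' difference, ∂[p,q] = q − p. For instance
  ∂AE = E − A.
This gives a 4×6 integer matrix of rank 3; reducing to Smith normal form yields diagonal entries (1,1,1).

Boundary ∂_2: C_2 → C_1 sends each 2-simplex [p,q,r] to [q,r] − [p,r] + [p,q]. For instance
  ∂BDE = DE − BE + BD,
  ∂ABE = BE − AE + AB.
The 6×4 boundary matrix has rank 3 and Smith normal form diag(1,1,1).

Reading off H_k = ker ∂_k / im ∂_{k+1}:

  H_0: rank C_0 − rank ∂_1 = 4 − 3 = 1, and the invariant factors of ∂_1 are all 1, so H_0 ≅ Z.
  H_1: rank ker ∂_1 − rank ∂_2 = (6 − 3) − 3 = 0, and the invariant factors of ∂_2 are all 1, so H_1 ≅ 0.
  H_2: rank ker ∂_2 − rank ∂_3 = (4 − 3) − 0 = 1, and there is no ∂_3, so H_2 ≅ Z.

(K is a triangulation of the 2-sphere S^2.)

Hence the Betti numbers are b_0 = 1, b_1 = 0, b_2 = 1.

b_0 = 1, b_1 = 0, b_2 = 1.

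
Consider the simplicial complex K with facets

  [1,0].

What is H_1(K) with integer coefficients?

Take the total order 0 < 1 on the vertex set. Then K (dimension 1) consists of the simplices:

  0-simplices (2): [0], [1]
  1-simplices (1): [0,1]

giving chain groups C_0 ≅ Z^2, C_1 ≅ Z^1.

∂_1: C_1 → C_0 is given by ∂[p,q] = [q] − [p].
The resulting 2×1 matrix has rank 1, and its Smith normal form has invariant factors (1).

Computing H_k = (kernel of ∂_k) / (image of ∂_{k+1}):

  H_1: rank ker ∂_1 − rank ∂_2 = (1 − 1) − 0 = 0, and there is no ∂_2, so H_1 ≅ 0.

H_1 ≅ 0.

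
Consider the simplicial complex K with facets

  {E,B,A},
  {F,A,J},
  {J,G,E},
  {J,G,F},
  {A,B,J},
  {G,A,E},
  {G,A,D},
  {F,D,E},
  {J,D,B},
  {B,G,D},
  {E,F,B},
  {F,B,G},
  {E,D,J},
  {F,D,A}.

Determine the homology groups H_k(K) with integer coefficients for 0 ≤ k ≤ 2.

Order the vertices as A < B < D < E < F < G < J. Listing each simplex with vertices in this order, K has dimension 2 with simplices:

  0-simplices (7): A, B, D, E, F, G, J
  1-simplices (21): AB, AD, AE, AF, AG, AJ, BD, BE, BF, BG, BJ, DE, DF, DG, DJ, EF, EG, EJ, FG, FJ, GJ
  2-simplices (14): ABE, ABJ, ADF, ADG, AEG, AFJ, BDG, BDJ, BEF, BFG, DEF, DEJ, EGJ, FGJ

Hence C_0 ≅ Z^7, C_1 ≅ Z^21, C_2 ≅ Z^14.

∂_1: C_1 → C_0 is given by ∂[p,q] = [q] − [p].
The 7×21 boundary matrix has rank 6 and Smith normal form diag(1,1,1,1,1,1).

The boundary map ∂_2: C_2 → C_1 sends each 2-simplex [p,q,r] to [q,r] − [p,r] + [p,q]. For instance
  ∂AEG = EG − AG + AE,
  ∂ABE = BE − AE + AB.
The 21×14 boundary matrix has rank 13 and Smith normal form diag(1,1,1,1,1,1,1,1,1,1,1,1,1).

From H_k ≅ ker(∂_k) / im(∂_{k+1}) we obtain:

  H_0: rank C_0 − rank ∂_1 = 7 − 6 = 1, and the invariant factors of ∂_1 are all 1, so H_0 ≅ Z.
  H_1: rank ker ∂_1 − rank ∂_2 = (21 − 6) − 13 = 2, and the invariant factors of ∂_2 are all 1, so H_1 ≅ Z^2.
  H_2: rank ker ∂_2 − rank ∂_3 = (14 − 13) − 0 = 1, and there is no ∂_3, so H_2 ≅ Z.

As a check, the Euler characteristic is 7 − 21 + 14 = 0, which agrees with 1 − 2 + 1 = 0.

H_0 = Z,  H_1 = Z^2,  H_2 = Z.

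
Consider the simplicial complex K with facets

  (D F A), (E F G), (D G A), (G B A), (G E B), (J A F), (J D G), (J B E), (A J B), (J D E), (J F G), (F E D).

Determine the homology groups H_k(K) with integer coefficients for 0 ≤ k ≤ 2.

H_0 ≅ Z,  H_1 ≅ Z/2Z,  H_2 = 0.

We work with the vertex ordering A < B < D < E < F < G < J. The simplices of K, each written with vertices in increasing order, are:

  0-simplices (7): A, B, D, E, F, G, J
  1-simplices (18): AB, AD, AF, AG, AJ, BE, BG, BJ, DE, DF, DG, DJ, EF, EG, EJ, FG, FJ, GJ
  2-simplices (12): ABG, ABJ, ADF, ADG, AFJ, BEG, BEJ, DEF, DEJ, DGJ, EFG, FGJ

giving chain groups C_0 ≅ Z^7, C_1 ≅ Z^18, C_2 ≅ Z^12.

Boundary ∂_1: C_1 → C_0 maps an edge to its endpoints' difference, ∂[p,q] = q − p. For instance
  ∂DJ = J − D.
The resulting 7×18 matrix has rank 6, and its Smith normal form has invariant factors (1,1,1,1,1,1).

Boundary ∂_2: C_2 → C_1 acts by ∂[p,q,r] = [q,r] − [p,r] + [p,q]. For instance
  ∂FGJ = GJ − FJ + FG,
  ∂DEF = EF − DF + DE.
The 18×12 boundary matrix has rank 12 and Smith normal form diag(1,1,1,1,1,1,1,1,1,1,1,2).

From H_k ≅ ker(∂_k) / im(∂_{k+1}) we obtain:

  H_0: rank C_0 − rank ∂_1 = 7 − 6 = 1, and the invariant factors of ∂_1 are all 1, so H_0 = Z.
  H_1: rank ker ∂_1 − rank ∂_2 = (18 − 6) − 12 = 0, and ∂_2 has invariant factor 2 > 1, so H_1 = Z/2Z.
  H_2: rank ker ∂_2 − rank ∂_3 = (12 − 12) − 0 = 0, and there is no ∂_3, so H_2 = 0.

As a check, the Euler characteristic is 7 − 18 + 12 = 1, which agrees with 1 − 0 + 0 = 1.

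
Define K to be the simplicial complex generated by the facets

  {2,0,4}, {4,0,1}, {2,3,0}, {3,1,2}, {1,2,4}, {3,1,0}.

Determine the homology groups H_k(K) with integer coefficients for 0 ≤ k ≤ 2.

Take the total order 0 < 1 < 2 < 3 < 4 on the vertex set. Then K (dimension 2) consists of the simplices:

  0-simplices (5): [0], [1], [2], [3], [4]
  1-simplices (9): [0,1], [0,2], [0,3], [0,4], [1,2], [1,3], [1,4], [2,3], [2,4]
  2-simplices (6): [0,1,3], [0,1,4], [0,2,3], [0,2,4], [1,2,3], [1,2,4]

Hence C_0 ≅ Z^5, C_1 ≅ Z^9, C_2 ≅ Z^6.

Boundary ∂_1: C_1 → C_0 is given by ∂[p,q] = [q] − [p]. For instance
  ∂[0,1] = [1] − [0].
This gives a 5×9 integer matrix of rank 4; reducing to Smith normal form yields diagonal entries (1,1,1,1).

∂_2: C_2 → C_1 maps a triangle to the signed sum of its edges. For instance
  ∂[1,2,4] = [2,4] − [1,4] + [1,2],
  ∂[1,2,3] = [2,3] − [1,3] + [1,2].
The resulting 9×6 matrix has rank 5, and its Smith normal form has invariant factors (1,1,1,1,1).

Now H_k = ker ∂_k / im ∂_{k+1}, so:

  H_0: rank C_0 − rank ∂_1 = 5 − 4 = 1, and the invariant factors of ∂_1 are all 1, so H_0 = Z.
  H_1: rank ker ∂_1 − rank ∂_2 = (9 − 4) − 5 = 0, and the invariant factors of ∂_2 are all 1, so H_1 = 0.
  H_2: rank ker ∂_2 − rank ∂_3 = (6 − 5) − 0 = 1, and there is no ∂_3, so H_2 = Z.

H_0 ≅ Z,  H_1 = 0,  H_2 ≅ Z.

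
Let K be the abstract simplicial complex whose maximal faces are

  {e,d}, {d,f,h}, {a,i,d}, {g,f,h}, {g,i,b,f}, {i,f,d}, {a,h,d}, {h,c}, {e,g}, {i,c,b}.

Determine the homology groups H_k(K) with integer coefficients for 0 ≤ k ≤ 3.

H_0 = Z,  H_1 = Z^2,  H_2 = 0,  H_3 = 0.

We work with the vertex ordering a < b < c < d < e < f < g < h < i. The simplices of K, each written with vertices in increasing order, are:

  0-simplices (9): a, b, c, d, e, f, g, h, i
  1-simplices (19): ad, ah, ai, bc, bf, bg, bi, ch, ci, de, df, dh, di, eg, fg, fh, fi, gh, gi
  2-simplices (10): adh, adi, bci, bfg, bfi, bgi, dfh, dfi, fgh, fgi
  3-simplices (1): bfgi

Hence C_0 ≅ Z^9, C_1 ≅ Z^19, C_2 ≅ Z^10, C_3 ≅ Z^1.

Boundary ∂_1: C_1 → C_0 is given by ∂[p,q] = [q] − [p]. For instance
  ∂bf = f − b.
The 9×19 boundary matrix has rank 8 and Smith normal form diag(1,1,1,1,1,1,1,1).

The boundary map ∂_2: C_2 → C_1 maps a triangle to the signed sum of its edges. For instance
  ∂bgi = gi − bi + bg,
  ∂dfi = fi − di + df.
This gives a 19×10 integer matrix of rank 9; reducing to Smith normal form yields diagonal entries (1,1,1,1,1,1,1,1,1).

The boundary map ∂_3: C_3 → C_2 sends each 3-simplex σ to the alternating sum Σ_i (−1)^i (σ with its i-th vertex removed). For instance
  ∂bfgi = fgi − bgi + bfi − bfg.
This gives a 10×1 integer matrix of rank 1; reducing to Smith normal form yields diagonal entries (1).

Now H_k = ker ∂_k / im ∂_{k+1}, so:

  H_0: rank C_0 − rank ∂_1 = 9 − 8 = 1, and the invariant factors of ∂_1 are all 1, so H_0 ≅ Z.
  H_1: rank ker ∂_1 − rank ∂_2 = (19 − 8) − 9 = 2, and the invariant factors of ∂_2 are all 1, so H_1 ≅ Z^2.
  H_2: rank ker ∂_2 − rank ∂_3 = (10 − 9) − 1 = 0, and the invariant factors of ∂_3 are all 1, so H_2 ≅ 0.
  H_3: rank ker ∂_3 − rank ∂_4 = (1 − 1) − 0 = 0, and there is no ∂_4, so H_3 ≅ 0.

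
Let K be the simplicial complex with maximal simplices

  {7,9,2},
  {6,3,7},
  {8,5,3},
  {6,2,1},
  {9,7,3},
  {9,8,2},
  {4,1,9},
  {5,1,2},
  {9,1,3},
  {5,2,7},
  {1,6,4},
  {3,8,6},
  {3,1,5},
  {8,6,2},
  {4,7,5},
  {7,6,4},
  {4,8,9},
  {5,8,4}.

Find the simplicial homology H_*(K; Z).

Fix the vertex order 1 < 2 < 3 < 4 < 5 < 6 < 7 < 8 < 9 and write every simplex with vertices in increasing order. Then dim K = 2 and the simplices of K are:

  0-simplices (9): [1], [2], [3], [4], [5], [6], [7], [8], [9]
  1-simplices (27): (27 of them)
  2-simplices (18): [1,2,5], [1,2,6], [1,3,5], [1,3,9], [1,4,6], [1,4,9], [2,5,7], [2,6,8], [2,7,9], [2,8,9], [3,5,8], [3,6,7], [3,6,8], [3,7,9], [4,5,7], [4,5,8], [4,6,7], [4,8,9]

giving chain groups C_0 ≅ Z^9, C_1 ≅ Z^27, C_2 ≅ Z^18.

∂_1: C_1 → C_0 is given by ∂[p,q] = [q] − [p]. For instance
  ∂[3,5] = [5] − [3].
This gives a 9×27 integer matrix of rank 8; reducing to Smith normal form yields diagonal entries (1,1,1,1,1,1,1,1).

The boundary map ∂_2: C_2 → C_1 acts by ∂[p,q,r] = [q,r] − [p,r] + [p,q]. For instance
  ∂[2,8,9] = [8,9] − [2,9] + [2,8],
  ∂[3,6,7] = [6,7] − [3,7] + [3,6].
The 27×18 boundary matrix has rank 17 and Smith normal form diag(1,1,1,1,1,1,1,1,1,1,1,1,1,1,1,1,1).

Computing H_k = (kernel of ∂_k) / (image of ∂_{k+1}):

  H_0: rank C_0 − rank ∂_1 = 9 − 8 = 1, and the invariant factors of ∂_1 are all 1, so H_0 ≅ Z.
  H_1: rank ker ∂_1 − rank ∂_2 = (27 − 8) − 17 = 2, and the invariant factors of ∂_2 are all 1, so H_1 ≅ Z^2.
  H_2: rank ker ∂_2 − rank ∂_3 = (18 − 17) − 0 = 1, and there is no ∂_3, so H_2 ≅ Z.

H_0 = Z,  H_1 = Z^2,  H_2 = Z.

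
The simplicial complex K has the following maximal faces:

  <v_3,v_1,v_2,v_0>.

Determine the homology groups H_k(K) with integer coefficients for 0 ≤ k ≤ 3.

Fix the vertex order v_0 < v_1 < v_2 < v_3 and write every simplex with vertices in increasing order. Then dim K = 3 and the simplices of K are:

  0-simplices (4): [v_0], [v_1], [v_2], [v_3]
  1-simplices (6): [v_0,v_1], [v_0,v_2], [v_0,v_3], [v_1,v_2], [v_1,v_3], [v_2,v_3]
  2-simplices (4): [v_0,v_1,v_2], [v_0,v_1,v_3], [v_0,v_2,v_3], [v_1,v_2,v_3]
  3-simplices (1): [v_0,v_1,v_2,v_3]

Hence C_0 ≅ Z^4, C_1 ≅ Z^6, C_2 ≅ Z^4, C_3 ≅ Z^1.

∂_1: C_1 → C_0 maps an edge to its endpoints' difference, ∂[p,q] = q − p. For instance
  ∂[v_0,v_2] = [v_2] − [v_0].
As a 4×6 matrix over Z this has rank 3, with invariant factors (1,1,1).

The boundary map ∂_2: C_2 → C_1 acts by ∂[p,q,r] = [q,r] − [p,r] + [p,q]. For instance
  ∂[v_0,v_1,v_2] = [v_1,v_2] − [v_0,v_2] + [v_0,v_1],
  ∂[v_1,v_2,v_3] = [v_2,v_3] − [v_1,v_3] + [v_1,v_2].
This gives a 6×4 integer matrix of rank 3; reducing to Smith normal form yields diagonal entries (1,1,1).

The boundary map ∂_3: C_3 → C_2 sends each 3-simplex σ to the alternating sum Σ_i (−1)^i (σ with its i-th vertex removed). For instance
  ∂[v_0,v_1,v_2,v_3] = [v_1,v_2,v_3] − [v_0,v_2,v_3] + [v_0,v_1,v_3] − [v_0,v_1,v_2].
As a 4×1 matrix over Z this has rank 1, with invariant factors (1).

Now H_k = ker ∂_k / im ∂_{k+1}, so:

  H_0: rank C_0 − rank ∂_1 = 4 − 3 = 1, and the invariant factors of ∂_1 are all 1, so H_0 ≅ Z.
  H_1: rank ker ∂_1 − rank ∂_2 = (6 − 3) − 3 = 0, and the invariant factors of ∂_2 are all 1, so H_1 ≅ 0.
  H_2: rank ker ∂_2 − rank ∂_3 = (4 − 3) − 1 = 0, and the invariant factors of ∂_3 are all 1, so H_2 ≅ 0.
  H_3: rank ker ∂_3 − rank ∂_4 = (1 − 1) − 0 = 0, and there is no ∂_4, so H_3 ≅ 0.

(K is a triangulation of the 3-simplex.)

H_0 ≅ Z,  H_1 = 0,  H_2 = 0,  H_3 = 0.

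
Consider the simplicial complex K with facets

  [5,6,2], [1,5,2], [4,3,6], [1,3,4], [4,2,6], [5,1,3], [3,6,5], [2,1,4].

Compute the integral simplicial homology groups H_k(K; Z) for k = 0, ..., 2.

Order the vertices as 1 < 2 < 3 < 4 < 5 < 6. Listing each simplex with vertices in this order, K has dimension 2 with simplices:

  0-simplices (6): [1], [2], [3], [4], [5], [6]
  1-simplices (12): [1,2], [1,3], [1,4], [1,5], [2,4], [2,5], [2,6], [3,4], [3,5], [3,6], [4,6], [5,6]
  2-simplices (8): [1,2,4], [1,2,5], [1,3,4], [1,3,5], [2,4,6], [2,5,6], [3,4,6], [3,5,6]

Hence C_0 ≅ Z^6, C_1 ≅ Z^12, C_2 ≅ Z^8.

The boundary map ∂_1: C_1 → C_0 is given by ∂[p,q] = [q] − [p]. For instance
  ∂[2,5] = [5] − [2].
The resulting 6×12 matrix has rank 5, and its Smith normal form has invariant factors (1,1,1,1,1).

Boundary ∂_2: C_2 → C_1 sends each 2-simplex [p,q,r] to [q,r] − [p,r] + [p,q]. For instance
  ∂[2,4,6] = [4,6] − [2,6] + [2,4],
  ∂[1,3,4] = [3,4] − [1,4] + [1,3].
The 12×8 boundary matrix has rank 7 and Smith normal form diag(1,1,1,1,1,1,1).

Computing H_k = (kernel of ∂_k) / (image of ∂_{k+1}):

  H_0: rank C_0 − rank ∂_1 = 6 − 5 = 1, and the invariant factors of ∂_1 are all 1, so H_0 = Z.
  H_1: rank ker ∂_1 − rank ∂_2 = (12 − 5) − 7 = 0, and the invariant factors of ∂_2 are all 1, so H_1 = 0.
  H_2: rank ker ∂_2 − rank ∂_3 = (8 − 7) − 0 = 1, and there is no ∂_3, so H_2 = Z.

H_0 ≅ Z,  H_1 = 0,  H_2 ≅ Z.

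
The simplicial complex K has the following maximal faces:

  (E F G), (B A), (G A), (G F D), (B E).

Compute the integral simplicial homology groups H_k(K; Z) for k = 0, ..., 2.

We work with the vertex ordering A < B < D < E < F < G. The simplices of K, each written with vertices in increasing order, are:

  0-simplices (6): A, B, D, E, F, G
  1-simplices (8): AB, AG, BE, DF, DG, EF, EG, FG
  2-simplices (2): DFG, EFG

so the chain groups are C_0 ≅ Z^6, C_1 ≅ Z^8, C_2 ≅ Z^2.

∂_1: C_1 → C_0 sends each edge [p,q] (with p < q) to q − p. For instance
  ∂AG = G − A.
As a 6×8 matrix over Z this has rank 5, with invariant factors (1,1,1,1,1).

Boundary ∂_2: C_2 → C_1 sends each 2-simplex [p,q,r] to [q,r] − [p,r] + [p,q]. For instance
  ∂DFG = FG − DG + DF,
  ∂EFG = FG − EG + EF.
This gives a 8×2 integer matrix of rank 2; reducing to Smith normal form yields diagonal entries (1,1).

Now H_k = ker ∂_k / im ∂_{k+1}, so:

  H_0: rank C_0 − rank ∂_1 = 6 − 5 = 1, and the invariant factors of ∂_1 are all 1, so H_0 ≅ Z.
  H_1: rank ker ∂_1 − rank ∂_2 = (8 − 5) − 2 = 1, and the invariant factors of ∂_2 are all 1, so H_1 ≅ Z.
  H_2: rank ker ∂_2 − rank ∂_3 = (2 − 2) − 0 = 0, and there is no ∂_3, so H_2 ≅ 0.

H_0 ≅ Z,  H_1 ≅ Z,  H_2 = 0.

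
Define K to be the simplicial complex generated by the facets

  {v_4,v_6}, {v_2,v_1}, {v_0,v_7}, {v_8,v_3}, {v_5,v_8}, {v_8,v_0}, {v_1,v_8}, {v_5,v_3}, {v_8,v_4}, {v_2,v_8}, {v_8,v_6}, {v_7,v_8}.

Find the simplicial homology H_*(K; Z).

H_0 = Z,  H_1 = Z^4.

Order the vertices as v_0 < v_1 < v_2 < v_3 < v_4 < v_5 < v_6 < v_7 < v_8. Listing each simplex with vertices in this order, K has dimension 1 with simplices:

  0-simplices (9): [v_0], [v_1], [v_2], [v_3], [v_4], [v_5], [v_6], [v_7], [v_8]
  1-simplices (12): [v_0,v_7], [v_0,v_8], [v_1,v_2], [v_1,v_8], [v_2,v_8], [v_3,v_5], [v_3,v_8], [v_4,v_6], [v_4,v_8], [v_5,v_8], [v_6,v_8], [v_7,v_8]

so the chain groups are C_0 ≅ Z^9, C_1 ≅ Z^12.

∂_1: C_1 → C_0 sends each edge [p,q] (with p < q) to q − p. For instance
  ∂[v_1,v_8] = [v_8] − [v_1].
The 9×12 boundary matrix has rank 8 and Smith normal form diag(1,1,1,1,1,1,1,1).

From H_k ≅ ker(∂_k) / im(∂_{k+1}) we obtain:

  H_0: rank C_0 − rank ∂_1 = 9 − 8 = 1, and the invariant factors of ∂_1 are all 1, so H_0 = Z.
  H_1: rank ker ∂_1 − rank ∂_2 = (12 − 8) − 0 = 4, and there is no ∂_2, so H_1 = Z^4.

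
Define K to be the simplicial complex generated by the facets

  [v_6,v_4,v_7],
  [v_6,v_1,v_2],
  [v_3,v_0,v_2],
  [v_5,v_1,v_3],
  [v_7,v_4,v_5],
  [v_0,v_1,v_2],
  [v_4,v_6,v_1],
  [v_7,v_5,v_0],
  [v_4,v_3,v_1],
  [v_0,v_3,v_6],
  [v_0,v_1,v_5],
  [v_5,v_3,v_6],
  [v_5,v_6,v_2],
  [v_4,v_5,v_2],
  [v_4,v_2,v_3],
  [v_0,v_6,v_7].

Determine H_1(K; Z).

H_1 = Z^2.

K has 8 vertices, 24 edges, 16 triangles.
rank ∂_1 = 7, rank ∂_2 = 15 ⇒ b_1 = 24 − 7 − 15 = 2; all invariant factors of ∂_2 are 1 so no torsion. So H_1 ≅ Z^2.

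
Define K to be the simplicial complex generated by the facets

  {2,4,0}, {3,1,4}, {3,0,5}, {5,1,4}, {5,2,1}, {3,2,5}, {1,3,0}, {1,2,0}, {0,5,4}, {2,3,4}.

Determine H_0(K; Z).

H_0 = Z.

Order the vertices as 0 < 1 < 2 < 3 < 4 < 5. Listing each simplex with vertices in this order, K has dimension 2 with simplices:

  0-simplices (6): [0], [1], [2], [3], [4], [5]
  1-simplices (15): [0,1], [0,2], [0,3], [0,4], [0,5], [1,2], [1,3], [1,4], [1,5], [2,3], [2,4], [2,5], [3,4], [3,5], [4,5]
  2-simplices (10): [0,1,2], [0,1,3], [0,2,4], [0,3,5], [0,4,5], [1,2,5], [1,3,4], [1,4,5], [2,3,4], [2,3,5]

so the chain groups are C_0 ≅ Z^6, C_1 ≅ Z^15, C_2 ≅ Z^10.

Boundary ∂_1: C_1 → C_0 sends each edge [p,q] (with p < q) to q − p. For instance
  ∂[2,4] = [4] − [2].
The 6×15 boundary matrix has rank 5 and Smith normal form diag(1,1,1,1,1).

The boundary map ∂_2: C_2 → C_1 maps a triangle to the signed sum of its edges. For instance
  ∂[0,1,2] = [1,2] − [0,2] + [0,1],
  ∂[0,3,5] = [3,5] − [0,5] + [0,3].
The 15×10 boundary matrix has rank 10 and Smith normal form diag(1,1,1,1,1,1,1,1,1,2).

Reading off H_k = ker ∂_k / im ∂_{k+1}:

  H_0: rank C_0 − rank ∂_1 = 6 − 5 = 1, and the invariant factors of ∂_1 are all 1, so H_0 ≅ Z.

(K is a triangulation of the real projective plane RP^2.)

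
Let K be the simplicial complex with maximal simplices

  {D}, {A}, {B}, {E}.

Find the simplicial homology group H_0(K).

H_0 = Z^4.

Fix the vertex order A < B < D < E and write every simplex with vertices in increasing order. Then dim K = 0 and the simplices of K are:

  0-simplices (4): A, B, D, E

giving chain groups C_0 ≅ Z^4.

Computing H_k = (kernel of ∂_k) / (image of ∂_{k+1}):

  H_0: rank C_0 − rank ∂_1 = 4 − 0 = 4, and there is no ∂_1, so H_0 = Z^4.

(K is a triangulation of a set of 4 points.)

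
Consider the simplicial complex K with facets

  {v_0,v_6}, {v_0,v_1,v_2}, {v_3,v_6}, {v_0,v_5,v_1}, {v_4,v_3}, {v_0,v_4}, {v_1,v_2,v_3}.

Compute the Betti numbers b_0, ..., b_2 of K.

b_0 = 1, b_1 = 2, b_2 = 0.

Fix the vertex order v_0 < v_1 < v_2 < v_3 < v_4 < v_5 < v_6 and write every simplex with vertices in increasing order. Then dim K = 2 and the simplices of K are:

  0-simplices (7): [v_0], [v_1], [v_2], [v_3], [v_4], [v_5], [v_6]
  1-simplices (11): [v_0,v_1], [v_0,v_2], [v_0,v_4], [v_0,v_5], [v_0,v_6], [v_1,v_2], [v_1,v_3], [v_1,v_5], [v_2,v_3], [v_3,v_4], [v_3,v_6]
  2-simplices (3): [v_0,v_1,v_2], [v_0,v_1,v_5], [v_1,v_2,v_3]

so the chain groups are C_0 ≅ Z^7, C_1 ≅ Z^11, C_2 ≅ Z^3.

The boundary map ∂_1: C_1 → C_0 is given by ∂[p,q] = [q] − [p].
The resulting 7×11 matrix has rank 6, and its Smith normal form has invariant factors (1,1,1,1,1,1).

Boundary ∂_2: C_2 → C_1 sends each 2-simplex [p,q,r] to [q,r] − [p,r] + [p,q]. For instance
  ∂[v_0,v_1,v_2] = [v_1,v_2] − [v_0,v_2] + [v_0,v_1],
  ∂[v_1,v_2,v_3] = [v_2,v_3] − [v_1,v_3] + [v_1,v_2].
This gives a 11×3 integer matrix of rank 3; reducing to Smith normal form yields diagonal entries (1,1,1).

Now H_k = ker ∂_k / im ∂_{k+1}, so:

  H_0: rank C_0 − rank ∂_1 = 7 − 6 = 1, and the invariant factors of ∂_1 are all 1, so H_0 = Z.
  H_1: rank ker ∂_1 − rank ∂_2 = (11 − 6) − 3 = 2, and the invariant factors of ∂_2 are all 1, so H_1 = Z^2.
  H_2: rank ker ∂_2 − rank ∂_3 = (3 − 3) − 0 = 0, and there is no ∂_3, so H_2 = 0.

Hence the Betti numbers are b_0 = 1, b_1 = 2, b_2 = 0.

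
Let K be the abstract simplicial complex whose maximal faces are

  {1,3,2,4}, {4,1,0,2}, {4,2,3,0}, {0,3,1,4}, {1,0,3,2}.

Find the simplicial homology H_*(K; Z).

We work with the vertex ordering 0 < 1 < 2 < 3 < 4. The simplices of K, each written with vertices in increasing order, are:

  0-simplices (5): [0], [1], [2], [3], [4]
  1-simplices (10): [0,1], [0,2], [0,3], [0,4], [1,2], [1,3], [1,4], [2,3], [2,4], [3,4]
  2-simplices (10): [0,1,2], [0,1,3], [0,1,4], [0,2,3], [0,2,4], [0,3,4], [1,2,3], [1,2,4], [1,3,4], [2,3,4]
  3-simplices (5): [0,1,2,3], [0,1,2,4], [0,1,3,4], [0,2,3,4], [1,2,3,4]

giving chain groups C_0 ≅ Z^5, C_1 ≅ Z^10, C_2 ≅ Z^10, C_3 ≅ Z^5.

The boundary map ∂_1: C_1 → C_0 is given by ∂[p,q] = [q] − [p]. For instance
  ∂[2,4] = [4] − [2].
This gives a 5×10 integer matrix of rank 4; reducing to Smith normal form yields diagonal entries (1,1,1,1).

∂_2: C_2 → C_1 sends each 2-simplex [p,q,r] to [q,r] − [p,r] + [p,q]. For instance
  ∂[0,2,4] = [2,4] − [0,4] + [0,2],
  ∂[1,2,4] = [2,4] − [1,4] + [1,2].
As a 10×10 matrix over Z this has rank 6, with invariant factors (1,1,1,1,1,1).

∂_3: C_3 → C_2 sends each 3-simplex σ to the alternating sum Σ_i (−1)^i (σ with its i-th vertex removed). For instance
  ∂[1,2,3,4] = [2,3,4] − [1,3,4] + [1,2,4] − [1,2,3],
  ∂[0,1,3,4] = [1,3,4] − [0,3,4] + [0,1,4] − [0,1,3].
This gives a 10×5 integer matrix of rank 4; reducing to Smith normal form yields diagonal entries (1,1,1,1).

From H_k ≅ ker(∂_k) / im(∂_{k+1}) we obtain:

  H_0: rank C_0 − rank ∂_1 = 5 − 4 = 1, and the invariant factors of ∂_1 are all 1, so H_0 ≅ Z.
  H_1: rank ker ∂_1 − rank ∂_2 = (10 − 4) − 6 = 0, and the invariant factors of ∂_2 are all 1, so H_1 ≅ 0.
  H_2: rank ker ∂_2 − rank ∂_3 = (10 − 6) − 4 = 0, and the invariant factors of ∂_3 are all 1, so H_2 ≅ 0.
  H_3: rank ker ∂_3 − rank ∂_4 = (5 − 4) − 0 = 1, and there is no ∂_4, so H_3 ≅ Z.

As a check, the Euler characteristic is 5 − 10 + 10 − 5 = 0, which agrees with 1 − 0 + 0 − 1 = 0.

H_0 ≅ Z,  H_1 = 0,  H_2 = 0,  H_3 ≅ Z.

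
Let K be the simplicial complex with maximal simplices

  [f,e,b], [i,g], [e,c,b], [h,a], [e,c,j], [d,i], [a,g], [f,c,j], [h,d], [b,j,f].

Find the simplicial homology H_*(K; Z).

H_0 ≅ Z^2,  H_1 ≅ Z^2,  H_2 = 0.

Order the vertices as a < b < c < d < e < f < g < h < i < j. Listing each simplex with vertices in this order, K has dimension 2 with simplices:

  0-simplices (10): a, b, c, d, e, f, g, h, i, j
  1-simplices (15): ag, ah, bc, be, bf, bj, ce, cf, cj, dh, di, ef, ej, fj, gi
  2-simplices (5): bce, bef, bfj, cej, cfj

Hence C_0 ≅ Z^10, C_1 ≅ Z^15, C_2 ≅ Z^5.

Boundary ∂_1: C_1 → C_0 maps an edge to its endpoints' difference, ∂[p,q] = q − p. For instance
  ∂bf = f − b.
This gives a 10×15 integer matrix of rank 8; reducing to Smith normal form yields diagonal entries (1,1,1,1,1,1,1,1).

∂_2: C_2 → C_1 acts by ∂[p,q,r] = [q,r] − [p,r] + [p,q]. For instance
  ∂bef = ef − bf + be,
  ∂cej = ej − cj + ce.
As a 15×5 matrix over Z this has rank 5, with invariant factors (1,1,1,1,1).

From H_k ≅ ker(∂_k) / im(∂_{k+1}) we obtain:

  H_0: rank C_0 − rank ∂_1 = 10 − 8 = 2, and the invariant factors of ∂_1 are all 1, so H_0 ≅ Z^2.
  H_1: rank ker ∂_1 − rank ∂_2 = (15 − 8) − 5 = 2, and the invariant factors of ∂_2 are all 1, so H_1 ≅ Z^2.
  H_2: rank ker ∂_2 − rank ∂_3 = (5 − 5) − 0 = 0, and there is no ∂_3, so H_2 ≅ 0.

(K is a triangulation of the disjoint union of the circle S^1 and the Möbius band.)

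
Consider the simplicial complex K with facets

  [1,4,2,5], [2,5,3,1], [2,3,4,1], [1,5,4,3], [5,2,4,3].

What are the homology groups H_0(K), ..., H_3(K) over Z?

H_0 ≅ Z,  H_1 = 0,  H_2 = 0,  H_3 ≅ Z.

We work with the vertex ordering 1 < 2 < 3 < 4 < 5. The simplices of K, each written with vertices in increasing order, are:

  0-simplices (5): [1], [2], [3], [4], [5]
  1-simplices (10): [1,2], [1,3], [1,4], [1,5], [2,3], [2,4], [2,5], [3,4], [3,5], [4,5]
  2-simplices (10): [1,2,3], [1,2,4], [1,2,5], [1,3,4], [1,3,5], [1,4,5], [2,3,4], [2,3,5], [2,4,5], [3,4,5]
  3-simplices (5): [1,2,3,4], [1,2,3,5], [1,2,4,5], [1,3,4,5], [2,3,4,5]

so the chain groups are C_0 ≅ Z^5, C_1 ≅ Z^10, C_2 ≅ Z^10, C_3 ≅ Z^5.

Boundary ∂_1: C_1 → C_0 sends each edge [p,q] (with p < q) to q − p.
The resulting 5×10 matrix has rank 4, and its Smith normal form has invariant factors (1,1,1,1).

The boundary map ∂_2: C_2 → C_1 acts by ∂[p,q,r] = [q,r] − [p,r] + [p,q]. For instance
  ∂[2,3,4] = [3,4] − [2,4] + [2,3],
  ∂[1,2,4] = [2,4] − [1,4] + [1,2].
This gives a 10×10 integer matrix of rank 6; reducing to Smith normal form yields diagonal entries (1,1,1,1,1,1).

∂_3: C_3 → C_2 sends each 3-simplex σ to the alternating sum Σ_i (−1)^i (σ with its i-th vertex removed). For instance
  ∂[1,2,3,5] = [2,3,5] − [1,3,5] + [1,2,5] − [1,2,3],
  ∂[1,2,3,4] = [2,3,4] − [1,3,4] + [1,2,4] − [1,2,3].
The resulting 10×5 matrix has rank 4, and its Smith normal form has invariant factors (1,1,1,1).

Reading off H_k = ker ∂_k / im ∂_{k+1}:

  H_0: rank C_0 − rank ∂_1 = 5 − 4 = 1, and the invariant factors of ∂_1 are all 1, so H_0 ≅ Z.
  H_1: rank ker ∂_1 − rank ∂_2 = (10 − 4) − 6 = 0, and the invariant factors of ∂_2 are all 1, so H_1 ≅ 0.
  H_2: rank ker ∂_2 − rank ∂_3 = (10 − 6) − 4 = 0, and the invariant factors of ∂_3 are all 1, so H_2 ≅ 0.
  H_3: rank ker ∂_3 − rank ∂_4 = (5 − 4) − 0 = 1, and there is no ∂_4, so H_3 ≅ Z.

As a check, the Euler characteristic is 5 − 10 + 10 − 5 = 0, which agrees with 1 − 0 + 0 − 1 = 0.
(K is a triangulation of the 3-sphere S^3.)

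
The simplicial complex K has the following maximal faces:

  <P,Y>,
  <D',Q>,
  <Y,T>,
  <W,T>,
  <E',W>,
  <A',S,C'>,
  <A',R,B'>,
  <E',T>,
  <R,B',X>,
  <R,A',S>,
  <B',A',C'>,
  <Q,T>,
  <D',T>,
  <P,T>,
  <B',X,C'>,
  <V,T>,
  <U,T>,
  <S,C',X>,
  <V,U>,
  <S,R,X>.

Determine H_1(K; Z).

H_1 ≅ Z^4.

Fix the vertex order P < Q < R < S < T < U < V < W < X < Y < A' < B' < C' < D' < E' and write every simplex with vertices in increasing order. Then dim K = 2 and the simplices of K are:

  0-simplices (15): [P], [Q], [R], [S], [T], [U], [V], [W], [X], [Y], [A'], [B'], [C'], [D'], [E']
  1-simplices (24): (24 of them)
  2-simplices (8): [R,S,X], [R,S,A'], [R,X,B'], [R,A',B'], [S,X,C'], [S,A',C'], [X,B',C'], [A',B',C']

giving chain groups C_0 ≅ Z^15, C_1 ≅ Z^24, C_2 ≅ Z^8.

Boundary ∂_1: C_1 → C_0 maps an edge to its endpoints' difference, ∂[p,q] = q − p.
The 15×24 boundary matrix has rank 13 and Smith normal form diag(1,1,1,1,1,1,1,1,1,1,1,1,1).

The boundary map ∂_2: C_2 → C_1 maps a triangle to the signed sum of its edges. For instance
  ∂[R,A',B'] = [A',B'] − [R,B'] + [R,A'],
  ∂[S,A',C'] = [A',C'] − [S,C'] + [S,A'].
As a 24×8 matrix over Z this has rank 7, with invariant factors (1,1,1,1,1,1,1).

Now H_k = ker ∂_k / im ∂_{k+1}, so:

  H_1: rank ker ∂_1 − rank ∂_2 = (24 − 13) − 7 = 4, and the invariant factors of ∂_2 are all 1, so H_1 = Z^4.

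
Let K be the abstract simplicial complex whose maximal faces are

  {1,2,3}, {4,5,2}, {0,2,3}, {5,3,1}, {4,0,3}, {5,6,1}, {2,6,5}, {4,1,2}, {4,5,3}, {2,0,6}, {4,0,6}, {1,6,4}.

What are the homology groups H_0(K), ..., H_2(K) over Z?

Fix the vertex order 0 < 1 < 2 < 3 < 4 < 5 < 6 and write every simplex with vertices in increasing order. Then dim K = 2 and the simplices of K are:

  0-simplices (7): [0], [1], [2], [3], [4], [5], [6]
  1-simplices (18): [0,2], [0,3], [0,4], [0,6], [1,2], [1,3], [1,4], [1,5], [1,6], [2,3], [2,4], [2,5], [2,6], [3,4], [3,5], [4,5], [4,6], [5,6]
  2-simplices (12): [0,2,3], [0,2,6], [0,3,4], [0,4,6], [1,2,3], [1,2,4], [1,3,5], [1,4,6], [1,5,6], [2,4,5], [2,5,6], [3,4,5]

so the chain groups are C_0 ≅ Z^7, C_1 ≅ Z^18, C_2 ≅ Z^12.

Boundary ∂_1: C_1 → C_0 is given by ∂[p,q] = [q] − [p]. For instance
  ∂[0,3] = [3] − [0].
The resulting 7×18 matrix has rank 6, and its Smith normal form has invariant factors (1,1,1,1,1,1).

The boundary map ∂_2: C_2 → C_1 acts by ∂[p,q,r] = [q,r] − [p,r] + [p,q]. For instance
  ∂[1,2,4] = [2,4] − [1,4] + [1,2],
  ∂[1,2,3] = [2,3] − [1,3] + [1,2].
This gives a 18×12 integer matrix of rank 12; reducing to Smith normal form yields diagonal entries (1,1,1,1,1,1,1,1,1,1,1,2).

Computing H_k = (kernel of ∂_k) / (image of ∂_{k+1}):

  H_0: rank C_0 − rank ∂_1 = 7 − 6 = 1, and the invariant factors of ∂_1 are all 1, so H_0 = Z.
  H_1: rank ker ∂_1 − rank ∂_2 = (18 − 6) − 12 = 0, and ∂_2 has invariant factor 2 > 1, so H_1 = Z/2.
  H_2: rank ker ∂_2 − rank ∂_3 = (12 − 12) − 0 = 0, and there is no ∂_3, so H_2 = 0.

H_0 = Z,  H_1 = Z/2,  H_2 = 0.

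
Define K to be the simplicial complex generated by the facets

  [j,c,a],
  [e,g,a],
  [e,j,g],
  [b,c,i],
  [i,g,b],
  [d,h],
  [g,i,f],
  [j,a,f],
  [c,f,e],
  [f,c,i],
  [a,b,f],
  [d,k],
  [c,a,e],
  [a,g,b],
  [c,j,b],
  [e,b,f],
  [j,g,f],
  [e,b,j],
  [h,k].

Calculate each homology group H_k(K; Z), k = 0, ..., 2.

Take the total order a < b < c < d < e < f < g < h < i < j < k on the vertex set. Then K (dimension 2) consists of the simplices:

  0-simplices (11): a, b, c, d, e, f, g, h, i, j, k
  1-simplices (27): ab, ac, ae, af, ag, aj, bc, be, bf, bg, bi, bj, ce, cf, ci, cj, dh, dk, ef, eg, ej, fg, fi, fj, gi, gj, hk
  2-simplices (16): abf, abg, ace, acj, aeg, afj, bci, bcj, bef, bej, bgi, cef, cfi, egj, fgi, fgj

Hence C_0 ≅ Z^11, C_1 ≅ Z^27, C_2 ≅ Z^16.

Boundary ∂_1: C_1 → C_0 sends each edge [p,q] (with p < q) to q − p.
The 11×27 boundary matrix has rank 9 and Smith normal form diag(1,1,1,1,1,1,1,1,1).

∂_2: C_2 → C_1 sends each 2-simplex [p,q,r] to [q,r] − [p,r] + [p,q]. For instance
  ∂bcj = cj − bj + bc,
  ∂fgi = gi − fi + fg.
The 27×16 boundary matrix has rank 15 and Smith normal form diag(1,1,1,1,1,1,1,1,1,1,1,1,1,1,1).

From H_k ≅ ker(∂_k) / im(∂_{k+1}) we obtain:

  H_0: rank C_0 − rank ∂_1 = 11 − 9 = 2, and the invariant factors of ∂_1 are all 1, so H_0 ≅ Z^2.
  H_1: rank ker ∂_1 − rank ∂_2 = (27 − 9) − 15 = 3, and the invariant factors of ∂_2 are all 1, so H_1 ≅ Z^3.
  H_2: rank ker ∂_2 − rank ∂_3 = (16 − 15) − 0 = 1, and there is no ∂_3, so H_2 ≅ Z.

H_0 ≅ Z^2,  H_1 ≅ Z^3,  H_2 ≅ Z.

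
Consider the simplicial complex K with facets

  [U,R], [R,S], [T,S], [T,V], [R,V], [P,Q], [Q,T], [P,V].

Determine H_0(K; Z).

Take the total order P < Q < R < S < T < U < V on the vertex set. Then K (dimension 1) consists of the simplices:

  0-simplices (7): P, Q, R, S, T, U, V
  1-simplices (8): PQ, PV, QT, RS, RU, RV, ST, TV

giving chain groups C_0 ≅ Z^7, C_1 ≅ Z^8.

Boundary ∂_1: C_1 → C_0 sends each edge [p,q] (with p < q) to q − p.
The 7×8 boundary matrix has rank 6 and Smith normal form diag(1,1,1,1,1,1).

Reading off H_k = ker ∂_k / im ∂_{k+1}:

  H_0: rank C_0 − rank ∂_1 = 7 − 6 = 1, and the invariant factors of ∂_1 are all 1, so H_0 = Z.

H_0 = Z.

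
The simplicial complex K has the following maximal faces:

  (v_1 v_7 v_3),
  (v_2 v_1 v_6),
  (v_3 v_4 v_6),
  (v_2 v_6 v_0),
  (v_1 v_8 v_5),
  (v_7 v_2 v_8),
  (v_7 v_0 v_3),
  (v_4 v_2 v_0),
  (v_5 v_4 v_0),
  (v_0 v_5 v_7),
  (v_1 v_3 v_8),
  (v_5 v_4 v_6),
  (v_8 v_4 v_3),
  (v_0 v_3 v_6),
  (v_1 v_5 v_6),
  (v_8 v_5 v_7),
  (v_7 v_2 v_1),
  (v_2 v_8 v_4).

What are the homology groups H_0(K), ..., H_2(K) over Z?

We work with the vertex ordering v_0 < v_1 < v_2 < v_3 < v_4 < v_5 < v_6 < v_7 < v_8. The simplices of K, each written with vertices in increasing order, are:

  0-simplices (9): [v_0], [v_1], [v_2], [v_3], [v_4], [v_5], [v_6], [v_7], [v_8]
  1-simplices (27): (27 of them)
  2-simplices (18): (18 of them)

giving chain groups C_0 ≅ Z^9, C_1 ≅ Z^27, C_2 ≅ Z^18.

∂_1: C_1 → C_0 is given by ∂[p,q] = [q] − [p].
The resulting 9×27 matrix has rank 8, and its Smith normal form has invariant factors (1,1,1,1,1,1,1,1).

The boundary map ∂_2: C_2 → C_1 acts by ∂[p,q,r] = [q,r] − [p,r] + [p,q]. For instance
  ∂[v_1,v_5,v_8] = [v_5,v_8] − [v_1,v_8] + [v_1,v_5],
  ∂[v_1,v_2,v_6] = [v_2,v_6] − [v_1,v_6] + [v_1,v_2].
This gives a 27×18 integer matrix of rank 18; reducing to Smith normal form yields diagonal entries (1,1,1,1,1,1,1,1,1,1,1,1,1,1,1,1,1,2).

Now H_k = ker ∂_k / im ∂_{k+1}, so:

  H_0: rank C_0 − rank ∂_1 = 9 − 8 = 1, and the invariant factors of ∂_1 are all 1, so H_0 = Z.
  H_1: rank ker ∂_1 − rank ∂_2 = (27 − 8) − 18 = 1, and ∂_2 has invariant factor 2 > 1, so H_1 = Z ⊕ Z/2Z.
  H_2: rank ker ∂_2 − rank ∂_3 = (18 − 18) − 0 = 0, and there is no ∂_3, so H_2 = 0.

H_0 = Z,  H_1 = Z ⊕ Z/2Z,  H_2 = 0.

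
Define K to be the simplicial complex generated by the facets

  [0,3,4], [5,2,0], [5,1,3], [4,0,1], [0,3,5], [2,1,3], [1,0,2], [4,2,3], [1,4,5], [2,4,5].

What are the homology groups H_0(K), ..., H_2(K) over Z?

H_0 ≅ Z,  H_1 ≅ Z_2,  H_2 = 0.

K has 6 vertices, 15 edges, 10 triangles.
rank ∂_0 = 0, rank ∂_1 = 5 ⇒ b_0 = 6 − 0 − 5 = 1; all invariant factors of ∂_1 are 1 so no torsion. So H_0 ≅ Z.
rank ∂_1 = 5, rank ∂_2 = 10 ⇒ b_1 = 15 − 5 − 10 = 0; ∂_2 has invariant factor(s) [2] giving torsion. So H_1 ≅ Z_2.
rank ∂_2 = 10, rank ∂_3 = 0 ⇒ b_2 = 10 − 10 − 0 = 0. So H_2 ≅ 0.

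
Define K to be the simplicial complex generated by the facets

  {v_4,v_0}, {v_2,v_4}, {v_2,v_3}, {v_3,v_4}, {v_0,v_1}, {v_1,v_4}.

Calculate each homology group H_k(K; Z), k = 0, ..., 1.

H_0 = Z,  H_1 = Z^2.

Take the total order v_0 < v_1 < v_2 < v_3 < v_4 on the vertex set. Then K (dimension 1) consists of the simplices:

  0-simplices (5): [v_0], [v_1], [v_2], [v_3], [v_4]
  1-simplices (6): [v_0,v_1], [v_0,v_4], [v_1,v_4], [v_2,v_3], [v_2,v_4], [v_3,v_4]

so the chain groups are C_0 ≅ Z^5, C_1 ≅ Z^6.

∂_1: C_1 → C_0 sends each edge [p,q] (with p < q) to q − p. For instance
  ∂[v_2,v_4] = [v_4] − [v_2].
The resulting 5×6 matrix has rank 4, and its Smith normal form has invariant factors (1,1,1,1).

From H_k ≅ ker(∂_k) / im(∂_{k+1}) we obtain:

  H_0: rank C_0 − rank ∂_1 = 5 − 4 = 1, and the invariant factors of ∂_1 are all 1, so H_0 ≅ Z.
  H_1: rank ker ∂_1 − rank ∂_2 = (6 − 4) − 0 = 2, and there is no ∂_2, so H_1 ≅ Z^2.

As a check, the Euler characteristic is 5 − 6 = -1, which agrees with 1 − 2 = -1.
(K is a triangulation of a wedge of 2 circles.)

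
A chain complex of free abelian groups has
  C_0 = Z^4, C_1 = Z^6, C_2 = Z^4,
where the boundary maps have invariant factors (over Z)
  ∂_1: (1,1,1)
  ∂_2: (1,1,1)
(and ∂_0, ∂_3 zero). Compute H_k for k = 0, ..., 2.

H_0 = Z,  H_1 = 0,  H_2 = Z.

H_0: b_0 = 4 − 0 − 3 = 1; torsion from ∂_1 factors > 1: none. So H_0 = Z.
H_1: b_1 = 6 − 3 − 3 = 0; torsion from ∂_2 factors > 1: none. So H_1 = 0.
H_2: b_2 = 4 − 3 − 0 = 1; torsion from ∂_3 factors > 1: none. So H_2 = Z.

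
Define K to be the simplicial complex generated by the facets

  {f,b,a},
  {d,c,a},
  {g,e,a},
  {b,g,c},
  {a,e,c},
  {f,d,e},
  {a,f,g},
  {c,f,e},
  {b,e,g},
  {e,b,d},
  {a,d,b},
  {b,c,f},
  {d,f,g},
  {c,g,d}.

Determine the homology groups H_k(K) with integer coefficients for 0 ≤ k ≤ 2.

H_0 = Z,  H_1 = Z^2,  H_2 = Z.

K has 7 vertices, 21 edges, 14 triangles.
rank ∂_0 = 0, rank ∂_1 = 6 ⇒ b_0 = 7 − 0 − 6 = 1; all invariant factors of ∂_1 are 1 so no torsion. So H_0 = Z.
rank ∂_1 = 6, rank ∂_2 = 13 ⇒ b_1 = 21 − 6 − 13 = 2; all invariant factors of ∂_2 are 1 so no torsion. So H_1 = Z^2.
rank ∂_2 = 13, rank ∂_3 = 0 ⇒ b_2 = 14 − 13 − 0 = 1. So H_2 = Z.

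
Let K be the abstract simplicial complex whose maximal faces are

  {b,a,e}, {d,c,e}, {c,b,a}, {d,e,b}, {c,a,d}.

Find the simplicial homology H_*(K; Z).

H_0 = Z,  H_1 = Z,  H_2 = 0.

We work with the vertex ordering a < b < c < d < e. The simplices of K, each written with vertices in increasing order, are:

  0-simplices (5): a, b, c, d, e
  1-simplices (10): ab, ac, ad, ae, bc, bd, be, cd, ce, de
  2-simplices (5): abc, abe, acd, bde, cde

Hence C_0 ≅ Z^5, C_1 ≅ Z^10, C_2 ≅ Z^5.

∂_1: C_1 → C_0 is given by ∂[p,q] = [q] − [p]. For instance
  ∂ae = e − a.
As a 5×10 matrix over Z this has rank 4, with invariant factors (1,1,1,1).

∂_2: C_2 → C_1 maps a triangle to the signed sum of its edges. For instance
  ∂abe = be − ae + ab,
  ∂acd = cd − ad + ac.
This gives a 10×5 integer matrix of rank 5; reducing to Smith normal form yields diagonal entries (1,1,1,1,1).

Reading off H_k = ker ∂_k / im ∂_{k+1}:

  H_0: rank C_0 − rank ∂_1 = 5 − 4 = 1, and the invariant factors of ∂_1 are all 1, so H_0 = Z.
  H_1: rank ker ∂_1 − rank ∂_2 = (10 − 4) − 5 = 1, and the invariant factors of ∂_2 are all 1, so H_1 = Z.
  H_2: rank ker ∂_2 − rank ∂_3 = (5 − 5) − 0 = 0, and there is no ∂_3, so H_2 = 0.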